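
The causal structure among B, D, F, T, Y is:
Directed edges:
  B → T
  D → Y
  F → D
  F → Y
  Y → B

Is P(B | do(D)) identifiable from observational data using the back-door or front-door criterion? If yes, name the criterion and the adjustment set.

P(B|do(D)): backdoor, adjust for {F}.

desc(D)\{D}={B,T,Y}; candidates ⊆ {F}.
size 0: {}; under {} D still reaches {B,F,T,Y} ∋ B.
{F}: D⊥B given {F} in G with D→· removed — back-door holds.
P(B|do(D)) = Σ_{F} P(B|D,F)·P(F).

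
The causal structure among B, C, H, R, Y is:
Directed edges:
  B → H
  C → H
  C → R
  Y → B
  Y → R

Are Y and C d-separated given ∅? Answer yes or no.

Bayes-Ball from Y | ∅ reaches {B,H,R}.
C ∉ reach(Y|∅) ⇒ Y ⊥ C | ∅.

Yes — Y ⊥ C | ∅.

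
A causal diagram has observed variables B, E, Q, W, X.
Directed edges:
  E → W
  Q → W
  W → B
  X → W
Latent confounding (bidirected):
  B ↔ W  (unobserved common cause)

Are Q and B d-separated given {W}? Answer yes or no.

Bayes-Ball from Q | {W} reaches {B,E,X}.
B ∈ reach(Q|{W}) ⇒ Q ⊥̸ B | {W}.

No — Q and B are d-connected given {W}.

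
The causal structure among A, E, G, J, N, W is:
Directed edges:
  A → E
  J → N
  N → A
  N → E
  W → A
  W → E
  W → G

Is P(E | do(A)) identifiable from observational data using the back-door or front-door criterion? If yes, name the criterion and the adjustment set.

desc(A)\{A}={E}; candidates ⊆ {G,J,N,W}.
size 0: {}; under {} A still reaches {E,G,J,N,W} ∋ E.
size 1: {G}, {J}, {N} …(+1); under {G} A still reaches {E,J,N,W} ∋ E.
{N,W}: A⊥E given {N,W} in G with A→· removed — back-door holds.
P(E|do(A)) = Σ_{N,W} P(E|A,N,W)·P(N,W).

P(E|do(A)): backdoor, adjust for {N, W}.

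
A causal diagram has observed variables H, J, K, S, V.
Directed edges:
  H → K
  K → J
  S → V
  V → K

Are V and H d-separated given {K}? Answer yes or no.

Bayes-Ball from V | {K} reaches {H,S}.
H ∈ reach(V|{K}) ⇒ V ⊥̸ H | {K}.

No — V and H are d-connected given {K}.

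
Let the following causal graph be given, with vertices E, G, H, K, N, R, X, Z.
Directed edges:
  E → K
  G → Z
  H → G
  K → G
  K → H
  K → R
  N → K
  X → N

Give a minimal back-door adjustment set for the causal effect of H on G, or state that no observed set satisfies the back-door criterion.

H→G: minimal back-door set {K}.

desc(H)\{H}={G,Z}; candidates ⊆ {E,K,N,R,X}.
size 0: {}; under {} H still reaches {E,G,K,N,R,X,Z} ∋ G.
{K}: H⊥G given {K} in G with H→· removed — back-door holds.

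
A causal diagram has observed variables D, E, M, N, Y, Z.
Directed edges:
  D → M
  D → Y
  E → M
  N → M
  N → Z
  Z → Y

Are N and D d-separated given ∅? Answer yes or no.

Yes — N ⊥ D | ∅.

Bayes-Ball from N | ∅ reaches {M,Y,Z}.
D ∉ reach(N|∅) ⇒ N ⊥ D | ∅.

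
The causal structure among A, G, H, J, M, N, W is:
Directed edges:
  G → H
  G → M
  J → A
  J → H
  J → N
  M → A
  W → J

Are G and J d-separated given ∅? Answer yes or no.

Yes — G ⊥ J | ∅.

Bayes-Ball from G | ∅ reaches {A,H,M}.
J ∉ reach(G|∅) ⇒ G ⊥ J | ∅.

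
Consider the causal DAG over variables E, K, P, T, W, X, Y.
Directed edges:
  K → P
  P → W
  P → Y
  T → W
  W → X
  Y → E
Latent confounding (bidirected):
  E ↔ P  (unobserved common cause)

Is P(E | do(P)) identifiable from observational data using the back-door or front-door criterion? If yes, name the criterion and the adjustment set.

desc(P)\{P}={E,W,X,Y}; candidates ⊆ {K,T}.
P↔E: latent back-door arc(s) into P.
size 0: {}; under {} P still reaches {E,K} ∋ E.
size 1: {K}, {T}; under {K} P still reaches {E} ∋ E.
size 2: {K,T}; under {K,T} P still reaches {E} ∋ E.
P↔E cannot be blocked by any observed set — no back-door set.
{Y}: (i) intercepts every directed P→E path; (ii) no back-door P→{Y}; (iii) {P} blocks every back-door {Y}→E. Front-door holds.
P(E|do(P)) = Σ_{Y} P(Y|P) Σ_{P'} P(E|Y,P')P(P').

P(E|do(P)): frontdoor, adjust for {Y}.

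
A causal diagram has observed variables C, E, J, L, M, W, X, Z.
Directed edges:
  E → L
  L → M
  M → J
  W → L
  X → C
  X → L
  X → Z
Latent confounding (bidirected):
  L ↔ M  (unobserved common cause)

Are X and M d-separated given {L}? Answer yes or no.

No — X and M are d-connected given {L}.

Bayes-Ball from X | {L} reaches {C,E,J,M,W,Z}.
M ∈ reach(X|{L}) ⇒ X ⊥̸ M | {L}.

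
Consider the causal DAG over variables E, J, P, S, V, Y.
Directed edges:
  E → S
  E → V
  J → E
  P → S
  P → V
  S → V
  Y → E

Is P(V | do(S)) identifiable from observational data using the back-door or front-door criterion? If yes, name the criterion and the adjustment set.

desc(S)\{S}={V}; candidates ⊆ {E,J,P,Y}.
size 0: {}; under {} S still reaches {E,J,P,V,Y} ∋ V.
size 1: {E}, {J}, {P} …(+1); under {E} S still reaches {P,V} ∋ V.
{E,P}: S⊥V given {E,P} in G with S→· removed — back-door holds.
P(V|do(S)) = Σ_{E,P} P(V|S,E,P)·P(E,P).

P(V|do(S)): backdoor, adjust for {E, P}.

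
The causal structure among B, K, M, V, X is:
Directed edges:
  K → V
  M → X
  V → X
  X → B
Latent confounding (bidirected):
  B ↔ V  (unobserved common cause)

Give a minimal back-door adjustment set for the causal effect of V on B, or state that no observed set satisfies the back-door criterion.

V→B: no observed back-door set.

desc(V)\{V}={B,X}; candidates ⊆ {K,M}.
V↔B: latent back-door arc(s) into V.
size 0: {}; under {} V still reaches {B,K} ∋ B.
size 1: {K}, {M}; under {K} V still reaches {B} ∋ B.
size 2: {K,M}; under {K,M} V still reaches {B} ∋ B.
V↔B cannot be blocked by any observed set — no back-door set.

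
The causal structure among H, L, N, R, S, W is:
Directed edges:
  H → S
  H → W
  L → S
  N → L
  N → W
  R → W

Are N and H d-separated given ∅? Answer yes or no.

Yes — N ⊥ H | ∅.

Bayes-Ball from N | ∅ reaches {L,S,W}.
H ∉ reach(N|∅) ⇒ N ⊥ H | ∅.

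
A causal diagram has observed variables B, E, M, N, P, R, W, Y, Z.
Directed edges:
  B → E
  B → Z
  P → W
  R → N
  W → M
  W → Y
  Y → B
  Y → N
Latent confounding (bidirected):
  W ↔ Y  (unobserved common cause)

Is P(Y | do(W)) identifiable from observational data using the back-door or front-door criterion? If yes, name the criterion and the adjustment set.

desc(W)\{W}={B,E,M,N,Y,Z}; candidates ⊆ {P,R}.
W↔Y: latent back-door arc(s) into W.
size 0: {}; under {} W still reaches {B,E,N,P,Y,Z} ∋ Y.
size 1: {P}, {R}; under {P} W still reaches {B,E,N,Y,Z} ∋ Y.
size 2: {P,R}; under {P,R} W still reaches {B,E,N,Y,Z} ∋ Y.
W↔Y cannot be blocked by any observed set — no back-door set.
No mediator lies on a directed W→…→Y path.
Neither criterion identifies P(Y|do(W)) in this graph.

P(Y|do(W)): not identifiable (no BD/FD set).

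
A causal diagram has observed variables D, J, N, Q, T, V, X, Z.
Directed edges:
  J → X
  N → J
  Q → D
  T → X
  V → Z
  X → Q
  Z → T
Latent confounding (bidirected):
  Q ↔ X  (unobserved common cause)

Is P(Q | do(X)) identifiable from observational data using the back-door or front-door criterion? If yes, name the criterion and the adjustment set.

P(Q|do(X)): not identifiable (no BD/FD set).

desc(X)\{X}={D,Q}; candidates ⊆ {J,N,T,V,Z}.
X↔Q: latent back-door arc(s) into X.
size 0: {}; under {} X still reaches {D,J,N,Q,T,V,Z} ∋ Q.
size 1: {J}, {N}, {T} …(+2); under {J} X still reaches {D,Q,T,V,Z} ∋ Q.
size 2: {J,N}, {J,T}, {J,V} …(+7); under {J,N} X still reaches {D,Q,T,V,Z} ∋ Q.
X↔Q cannot be blocked by any observed set — no back-door set.
No mediator lies on a directed X→…→Q path.
Neither criterion identifies P(Q|do(X)) in this graph.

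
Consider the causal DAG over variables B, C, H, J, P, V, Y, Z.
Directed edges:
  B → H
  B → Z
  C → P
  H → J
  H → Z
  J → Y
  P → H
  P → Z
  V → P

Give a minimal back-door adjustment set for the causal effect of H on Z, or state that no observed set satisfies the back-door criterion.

H→Z: minimal back-door set {B, P}.

desc(H)\{H}={J,Y,Z}; candidates ⊆ {B,C,P,V}.
size 0: {}; under {} H still reaches {B,C,P,V,Z} ∋ Z.
size 1: {B}, {C}, {P} …(+1); under {B} H still reaches {C,P,V,Z} ∋ Z.
{B,P}: H⊥Z given {B,P} in G with H→· removed — back-door holds.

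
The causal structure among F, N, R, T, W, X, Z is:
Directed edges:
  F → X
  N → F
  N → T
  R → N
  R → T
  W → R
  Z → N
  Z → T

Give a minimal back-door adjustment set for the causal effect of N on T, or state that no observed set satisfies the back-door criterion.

N→T: minimal back-door set {R, Z}.

desc(N)\{N}={F,T,X}; candidates ⊆ {R,W,Z}.
size 0: {}; under {} N still reaches {R,T,W,Z} ∋ T.
size 1: {R}, {W}, {Z}; under {R} N still reaches {T,Z} ∋ T.
{R,Z}: N⊥T given {R,Z} in G with N→· removed — back-door holds.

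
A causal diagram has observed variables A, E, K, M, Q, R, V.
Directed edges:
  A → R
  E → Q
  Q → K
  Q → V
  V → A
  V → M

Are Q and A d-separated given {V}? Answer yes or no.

Bayes-Ball from Q | {V} reaches {E,K}.
A ∉ reach(Q|{V}) ⇒ Q ⊥ A | {V}.

Yes — Q ⊥ A | {V}.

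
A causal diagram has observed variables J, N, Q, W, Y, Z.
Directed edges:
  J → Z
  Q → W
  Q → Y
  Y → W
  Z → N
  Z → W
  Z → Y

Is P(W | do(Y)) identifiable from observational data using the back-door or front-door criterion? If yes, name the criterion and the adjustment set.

P(W|do(Y)): backdoor, adjust for {Q, Z}.

desc(Y)\{Y}={W}; candidates ⊆ {J,N,Q,Z}.
size 0: {}; under {} Y still reaches {J,N,Q,W,Z} ∋ W.
size 1: {J}, {N}, {Q} …(+1); under {J} Y still reaches {N,Q,W,Z} ∋ W.
{Q,Z}: Y⊥W given {Q,Z} in G with Y→· removed — back-door holds.
P(W|do(Y)) = Σ_{Q,Z} P(W|Y,Q,Z)·P(Q,Z).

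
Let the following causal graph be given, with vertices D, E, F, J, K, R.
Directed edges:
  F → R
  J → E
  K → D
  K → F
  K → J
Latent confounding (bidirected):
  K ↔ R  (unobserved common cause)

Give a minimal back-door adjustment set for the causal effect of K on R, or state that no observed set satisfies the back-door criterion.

desc(K)\{K}={D,E,F,J,R}; candidates ⊆ {—}.
K↔R: latent back-door arc(s) into K.
size 0: {}; under {} K still reaches {R} ∋ R.
K↔R cannot be blocked by any observed set — no back-door set.

K→R: no observed back-door set.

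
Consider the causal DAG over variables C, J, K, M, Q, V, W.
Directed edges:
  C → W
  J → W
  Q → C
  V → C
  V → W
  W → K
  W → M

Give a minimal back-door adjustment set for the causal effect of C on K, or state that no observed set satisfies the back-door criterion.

desc(C)\{C}={K,M,W}; candidates ⊆ {J,Q,V}.
size 0: {}; under {} C still reaches {K,M,Q,V,W} ∋ K.
{V}: C⊥K given {V} in G with C→· removed — back-door holds.

C→K: minimal back-door set {V}.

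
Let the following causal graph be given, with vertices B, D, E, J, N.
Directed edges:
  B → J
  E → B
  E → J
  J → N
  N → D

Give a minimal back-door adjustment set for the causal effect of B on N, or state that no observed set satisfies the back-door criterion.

B→N: minimal back-door set {E}.

desc(B)\{B}={D,J,N}; candidates ⊆ {E}.
size 0: {}; under {} B still reaches {D,E,J,N} ∋ N.
{E}: B⊥N given {E} in G with B→· removed — back-door holds.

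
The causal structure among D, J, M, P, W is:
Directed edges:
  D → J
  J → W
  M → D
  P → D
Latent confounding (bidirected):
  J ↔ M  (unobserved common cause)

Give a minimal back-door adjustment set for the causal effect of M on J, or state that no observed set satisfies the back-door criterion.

desc(M)\{M}={D,J,W}; candidates ⊆ {P}.
M↔J: latent back-door arc(s) into M.
size 0: {}; under {} M still reaches {J,W} ∋ J.
size 1: {P}; under {P} M still reaches {J,W} ∋ J.
M↔J cannot be blocked by any observed set — no back-door set.

M→J: no observed back-door set.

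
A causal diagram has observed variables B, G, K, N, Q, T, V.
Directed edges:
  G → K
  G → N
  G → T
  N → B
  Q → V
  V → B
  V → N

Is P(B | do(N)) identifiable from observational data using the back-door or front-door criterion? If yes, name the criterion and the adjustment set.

desc(N)\{N}={B}; candidates ⊆ {G,K,Q,T,V}.
size 0: {}; under {} N still reaches {B,G,K,Q,T,V} ∋ B.
{V}: N⊥B given {V} in G with N→· removed — back-door holds.
P(B|do(N)) = Σ_{V} P(B|N,V)·P(V).

P(B|do(N)): backdoor, adjust for {V}.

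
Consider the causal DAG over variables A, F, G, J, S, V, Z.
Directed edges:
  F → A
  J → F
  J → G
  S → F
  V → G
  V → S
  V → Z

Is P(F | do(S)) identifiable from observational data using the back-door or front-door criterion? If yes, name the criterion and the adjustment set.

P(F|do(S)): backdoor, adjust for ∅.

desc(S)\{S}={A,F}; candidates ⊆ {G,J,V,Z}.
∅: S⊥F given ∅ in G with S→· removed — back-door holds.
P(F|do(S)) = P(F|S) — no adjustment needed.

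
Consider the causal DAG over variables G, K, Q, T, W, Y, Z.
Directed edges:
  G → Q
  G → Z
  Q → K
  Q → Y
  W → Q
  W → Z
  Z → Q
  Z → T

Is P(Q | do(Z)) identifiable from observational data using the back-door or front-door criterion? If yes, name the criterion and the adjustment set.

desc(Z)\{Z}={K,Q,T,Y}; candidates ⊆ {G,W}.
size 0: {}; under {} Z still reaches {G,K,Q,W,Y} ∋ Q.
size 1: {G}, {W}; under {G} Z still reaches {K,Q,W,Y} ∋ Q.
{G,W}: Z⊥Q given {G,W} in G with Z→· removed — back-door holds.
P(Q|do(Z)) = Σ_{G,W} P(Q|Z,G,W)·P(G,W).

P(Q|do(Z)): backdoor, adjust for {G, W}.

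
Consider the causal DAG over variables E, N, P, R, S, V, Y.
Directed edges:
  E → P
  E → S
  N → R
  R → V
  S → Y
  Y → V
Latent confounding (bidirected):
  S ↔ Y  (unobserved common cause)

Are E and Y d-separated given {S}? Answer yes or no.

Bayes-Ball from E | {S} reaches {P,V,Y}.
Y ∈ reach(E|{S}) ⇒ E ⊥̸ Y | {S}.

No — E and Y are d-connected given {S}.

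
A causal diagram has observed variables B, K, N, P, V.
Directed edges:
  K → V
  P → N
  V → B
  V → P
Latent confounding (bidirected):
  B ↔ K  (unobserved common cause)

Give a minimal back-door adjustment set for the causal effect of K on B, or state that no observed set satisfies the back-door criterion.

desc(K)\{K}={B,N,P,V}; candidates ⊆ {—}.
K↔B: latent back-door arc(s) into K.
size 0: {}; under {} K still reaches {B} ∋ B.
K↔B cannot be blocked by any observed set — no back-door set.

K→B: no observed back-door set.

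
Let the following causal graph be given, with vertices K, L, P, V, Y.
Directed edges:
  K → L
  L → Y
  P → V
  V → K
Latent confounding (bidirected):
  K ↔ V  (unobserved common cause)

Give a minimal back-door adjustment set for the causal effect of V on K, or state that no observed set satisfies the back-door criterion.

V→K: no observed back-door set.

desc(V)\{V}={K,L,Y}; candidates ⊆ {P}.
V↔K: latent back-door arc(s) into V.
size 0: {}; under {} V still reaches {K,L,P,Y} ∋ K.
size 1: {P}; under {P} V still reaches {K,L,Y} ∋ K.
V↔K cannot be blocked by any observed set — no back-door set.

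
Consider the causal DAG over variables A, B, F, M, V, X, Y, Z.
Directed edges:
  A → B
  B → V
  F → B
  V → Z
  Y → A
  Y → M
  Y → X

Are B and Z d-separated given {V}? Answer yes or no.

Yes — B ⊥ Z | {V}.

Bayes-Ball from B | {V} reaches {A,F,M,X,Y}.
Z ∉ reach(B|{V}) ⇒ B ⊥ Z | {V}.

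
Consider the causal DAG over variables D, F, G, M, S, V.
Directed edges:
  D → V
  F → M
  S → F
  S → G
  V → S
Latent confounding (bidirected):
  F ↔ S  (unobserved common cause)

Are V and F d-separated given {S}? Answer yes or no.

No — V and F are d-connected given {S}.

Bayes-Ball from V | {S} reaches {D,F,M}.
F ∈ reach(V|{S}) ⇒ V ⊥̸ F | {S}.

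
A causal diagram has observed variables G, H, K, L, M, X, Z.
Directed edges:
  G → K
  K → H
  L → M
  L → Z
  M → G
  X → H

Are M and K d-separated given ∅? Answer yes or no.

No — M and K are d-connected given ∅.

Bayes-Ball from M | ∅ reaches {G,H,K,L,Z}.
K ∈ reach(M|∅) ⇒ M ⊥̸ K | ∅.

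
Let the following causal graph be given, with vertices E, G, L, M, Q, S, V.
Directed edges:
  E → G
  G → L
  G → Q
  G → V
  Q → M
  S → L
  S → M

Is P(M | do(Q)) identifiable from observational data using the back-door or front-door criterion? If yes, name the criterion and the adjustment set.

desc(Q)\{Q}={M}; candidates ⊆ {E,G,L,S,V}.
∅: Q⊥M given ∅ in G with Q→· removed — back-door holds.
P(M|do(Q)) = P(M|Q) — no adjustment needed.

P(M|do(Q)): backdoor, adjust for ∅.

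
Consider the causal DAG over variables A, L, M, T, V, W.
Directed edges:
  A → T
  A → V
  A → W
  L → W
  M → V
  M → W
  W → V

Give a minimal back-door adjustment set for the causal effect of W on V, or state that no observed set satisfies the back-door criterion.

desc(W)\{W}={V}; candidates ⊆ {A,L,M,T}.
size 0: {}; under {} W still reaches {A,L,M,T,V} ∋ V.
size 1: {A}, {L}, {M} …(+1); under {A} W still reaches {L,M,V} ∋ V.
{A,M}: W⊥V given {A,M} in G with W→· removed — back-door holds.

W→V: minimal back-door set {A, M}.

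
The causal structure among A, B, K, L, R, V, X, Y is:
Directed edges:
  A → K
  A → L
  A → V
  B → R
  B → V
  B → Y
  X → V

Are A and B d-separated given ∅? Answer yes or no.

Yes — A ⊥ B | ∅.

Bayes-Ball from A | ∅ reaches {K,L,V}.
B ∉ reach(A|∅) ⇒ A ⊥ B | ∅.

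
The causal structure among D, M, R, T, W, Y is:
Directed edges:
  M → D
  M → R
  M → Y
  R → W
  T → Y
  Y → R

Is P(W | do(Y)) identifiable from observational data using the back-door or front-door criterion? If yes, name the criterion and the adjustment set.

P(W|do(Y)): backdoor, adjust for {M}.

desc(Y)\{Y}={R,W}; candidates ⊆ {D,M,T}.
size 0: {}; under {} Y still reaches {D,M,R,T,W} ∋ W.
{M}: Y⊥W given {M} in G with Y→· removed — back-door holds.
P(W|do(Y)) = Σ_{M} P(W|Y,M)·P(M).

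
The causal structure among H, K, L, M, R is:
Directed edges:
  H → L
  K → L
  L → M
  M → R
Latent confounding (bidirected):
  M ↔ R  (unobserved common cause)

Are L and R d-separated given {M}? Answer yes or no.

No — L and R are d-connected given {M}.

Bayes-Ball from L | {M} reaches {H,K,R}.
R ∈ reach(L|{M}) ⇒ L ⊥̸ R | {M}.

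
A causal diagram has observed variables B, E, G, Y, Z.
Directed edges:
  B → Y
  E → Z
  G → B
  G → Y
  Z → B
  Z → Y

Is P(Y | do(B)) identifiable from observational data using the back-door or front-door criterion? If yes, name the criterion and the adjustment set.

P(Y|do(B)): backdoor, adjust for {G, Z}.

desc(B)\{B}={Y}; candidates ⊆ {E,G,Z}.
size 0: {}; under {} B still reaches {E,G,Y,Z} ∋ Y.
size 1: {E}, {G}, {Z}; under {E} B still reaches {G,Y,Z} ∋ Y.
{G,Z}: B⊥Y given {G,Z} in G with B→· removed — back-door holds.
P(Y|do(B)) = Σ_{G,Z} P(Y|B,G,Z)·P(G,Z).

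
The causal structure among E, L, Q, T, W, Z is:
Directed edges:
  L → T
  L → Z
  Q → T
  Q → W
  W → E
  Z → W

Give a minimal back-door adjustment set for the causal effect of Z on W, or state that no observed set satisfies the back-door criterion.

desc(Z)\{Z}={E,W}; candidates ⊆ {L,Q,T}.
∅: Z⊥W given ∅ in G with Z→· removed — back-door holds.

Z→W: minimal back-door set ∅.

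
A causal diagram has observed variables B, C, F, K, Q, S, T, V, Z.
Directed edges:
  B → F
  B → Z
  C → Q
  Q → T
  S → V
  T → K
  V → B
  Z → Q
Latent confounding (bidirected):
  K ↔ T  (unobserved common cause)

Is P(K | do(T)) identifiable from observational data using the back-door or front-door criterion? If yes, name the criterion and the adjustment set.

P(K|do(T)): not identifiable (no BD/FD set).

desc(T)\{T}={K}; candidates ⊆ {B,C,F,Q,S,V,Z}.
T↔K: latent back-door arc(s) into T.
size 0: {}; under {} T still reaches {B,C,F,K,Q,S,V,Z} ∋ K.
size 1: {B}, {C}, {F} …(+4); under {B} T still reaches {C,K,Q,Z} ∋ K.
size 2: {B,C}, {B,F}, {B,Q} …(+18); under {B,C} T still reaches {K,Q,Z} ∋ K.
T↔K cannot be blocked by any observed set — no back-door set.
No mediator lies on a directed T→…→K path.
Neither criterion identifies P(K|do(T)) in this graph.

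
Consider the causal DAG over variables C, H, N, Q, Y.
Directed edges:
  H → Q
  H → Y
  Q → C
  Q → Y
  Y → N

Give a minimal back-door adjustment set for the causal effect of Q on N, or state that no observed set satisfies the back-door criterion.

Q→N: minimal back-door set {H}.

desc(Q)\{Q}={C,N,Y}; candidates ⊆ {H}.
size 0: {}; under {} Q still reaches {H,N,Y} ∋ N.
{H}: Q⊥N given {H} in G with Q→· removed — back-door holds.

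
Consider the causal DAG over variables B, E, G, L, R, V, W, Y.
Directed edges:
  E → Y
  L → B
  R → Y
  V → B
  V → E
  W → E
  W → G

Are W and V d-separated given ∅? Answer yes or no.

Bayes-Ball from W | ∅ reaches {E,G,Y}.
V ∉ reach(W|∅) ⇒ W ⊥ V | ∅.

Yes — W ⊥ V | ∅.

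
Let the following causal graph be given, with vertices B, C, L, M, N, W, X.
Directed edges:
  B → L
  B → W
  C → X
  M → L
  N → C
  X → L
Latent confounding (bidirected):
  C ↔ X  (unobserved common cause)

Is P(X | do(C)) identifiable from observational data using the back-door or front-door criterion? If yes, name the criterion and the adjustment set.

P(X|do(C)): not identifiable (no BD/FD set).

desc(C)\{C}={L,X}; candidates ⊆ {B,M,N,W}.
C↔X: latent back-door arc(s) into C.
size 0: {}; under {} C still reaches {L,N,X} ∋ X.
size 1: {B}, {M}, {N} …(+1); under {B} C still reaches {L,N,X} ∋ X.
size 2: {B,M}, {B,N}, {B,W} …(+3); under {B,M} C still reaches {L,N,X} ∋ X.
C↔X cannot be blocked by any observed set — no back-door set.
No mediator lies on a directed C→…→X path.
Neither criterion identifies P(X|do(C)) in this graph.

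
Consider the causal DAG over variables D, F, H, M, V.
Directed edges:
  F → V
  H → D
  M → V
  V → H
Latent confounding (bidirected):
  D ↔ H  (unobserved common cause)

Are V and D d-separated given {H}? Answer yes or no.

Bayes-Ball from V | {H} reaches {D,F,M}.
D ∈ reach(V|{H}) ⇒ V ⊥̸ D | {H}.

No — V and D are d-connected given {H}.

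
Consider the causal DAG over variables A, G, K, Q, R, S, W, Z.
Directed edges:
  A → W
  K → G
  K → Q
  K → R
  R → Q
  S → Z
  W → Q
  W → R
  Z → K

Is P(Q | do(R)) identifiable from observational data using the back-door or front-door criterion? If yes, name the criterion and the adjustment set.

desc(R)\{R}={Q}; candidates ⊆ {A,G,K,S,W,Z}.
size 0: {}; under {} R still reaches {A,G,K,Q,S,W,Z} ∋ Q.
size 1: {A}, {G}, {K} …(+3); under {A} R still reaches {G,K,Q,S,W,Z} ∋ Q.
{K,W}: R⊥Q given {K,W} in G with R→· removed — back-door holds.
P(Q|do(R)) = Σ_{K,W} P(Q|R,K,W)·P(K,W).

P(Q|do(R)): backdoor, adjust for {K, W}.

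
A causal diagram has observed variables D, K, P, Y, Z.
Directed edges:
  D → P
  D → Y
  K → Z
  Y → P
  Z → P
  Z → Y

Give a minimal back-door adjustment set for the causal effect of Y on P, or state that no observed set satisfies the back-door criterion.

desc(Y)\{Y}={P}; candidates ⊆ {D,K,Z}.
size 0: {}; under {} Y still reaches {D,K,P,Z} ∋ P.
size 1: {D}, {K}, {Z}; under {D} Y still reaches {K,P,Z} ∋ P.
{D,Z}: Y⊥P given {D,Z} in G with Y→· removed — back-door holds.

Y→P: minimal back-door set {D, Z}.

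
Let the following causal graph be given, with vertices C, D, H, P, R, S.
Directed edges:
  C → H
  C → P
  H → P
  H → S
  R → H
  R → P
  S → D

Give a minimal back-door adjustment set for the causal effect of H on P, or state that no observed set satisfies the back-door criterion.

H→P: minimal back-door set {C, R}.

desc(H)\{H}={D,P,S}; candidates ⊆ {C,R}.
size 0: {}; under {} H still reaches {C,P,R} ∋ P.
size 1: {C}, {R}; under {C} H still reaches {P,R} ∋ P.
{C,R}: H⊥P given {C,R} in G with H→· removed — back-door holds.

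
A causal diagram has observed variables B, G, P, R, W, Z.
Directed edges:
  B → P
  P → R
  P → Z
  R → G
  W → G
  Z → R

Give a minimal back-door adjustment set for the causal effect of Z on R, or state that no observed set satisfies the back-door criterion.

Z→R: minimal back-door set {P}.

desc(Z)\{Z}={G,R}; candidates ⊆ {B,P,W}.
size 0: {}; under {} Z still reaches {B,G,P,R} ∋ R.
{P}: Z⊥R given {P} in G with Z→· removed — back-door holds.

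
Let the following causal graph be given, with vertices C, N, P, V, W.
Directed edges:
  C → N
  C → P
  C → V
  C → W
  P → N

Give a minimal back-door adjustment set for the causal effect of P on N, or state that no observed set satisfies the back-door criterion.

desc(P)\{P}={N}; candidates ⊆ {C,V,W}.
size 0: {}; under {} P still reaches {C,N,V,W} ∋ N.
{C}: P⊥N given {C} in G with P→· removed — back-door holds.

P→N: minimal back-door set {C}.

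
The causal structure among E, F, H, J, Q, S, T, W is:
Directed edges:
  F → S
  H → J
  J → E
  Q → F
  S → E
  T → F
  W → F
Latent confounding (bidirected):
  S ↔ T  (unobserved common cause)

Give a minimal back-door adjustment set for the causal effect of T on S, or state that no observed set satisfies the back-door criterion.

desc(T)\{T}={E,F,S}; candidates ⊆ {H,J,Q,W}.
T↔S: latent back-door arc(s) into T.
size 0: {}; under {} T still reaches {E,S} ∋ S.
size 1: {H}, {J}, {Q} …(+1); under {H} T still reaches {E,S} ∋ S.
size 2: {H,J}, {H,Q}, {H,W} …(+3); under {H,J} T still reaches {E,S} ∋ S.
T↔S cannot be blocked by any observed set — no back-door set.

T→S: no observed back-door set.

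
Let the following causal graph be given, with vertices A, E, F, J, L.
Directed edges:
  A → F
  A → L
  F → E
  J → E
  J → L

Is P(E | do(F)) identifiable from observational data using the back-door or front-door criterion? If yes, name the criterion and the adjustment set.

P(E|do(F)): backdoor, adjust for ∅.

desc(F)\{F}={E}; candidates ⊆ {A,J,L}.
∅: F⊥E given ∅ in G with F→· removed — back-door holds.
P(E|do(F)) = P(E|F) — no adjustment needed.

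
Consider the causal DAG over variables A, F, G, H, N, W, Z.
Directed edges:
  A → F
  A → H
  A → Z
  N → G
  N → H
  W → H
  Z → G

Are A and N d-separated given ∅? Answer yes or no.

Yes — A ⊥ N | ∅.

Bayes-Ball from A | ∅ reaches {F,G,H,Z}.
N ∉ reach(A|∅) ⇒ A ⊥ N | ∅.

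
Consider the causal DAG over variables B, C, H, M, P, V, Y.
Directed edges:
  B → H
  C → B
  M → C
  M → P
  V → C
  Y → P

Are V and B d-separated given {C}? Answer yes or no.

Yes — V ⊥ B | {C}.

Bayes-Ball from V | {C} reaches {M,P}.
B ∉ reach(V|{C}) ⇒ V ⊥ B | {C}.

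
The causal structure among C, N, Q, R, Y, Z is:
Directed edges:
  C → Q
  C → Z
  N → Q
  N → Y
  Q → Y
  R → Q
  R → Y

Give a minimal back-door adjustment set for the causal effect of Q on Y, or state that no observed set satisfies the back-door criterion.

desc(Q)\{Q}={Y}; candidates ⊆ {C,N,R,Z}.
size 0: {}; under {} Q still reaches {C,N,R,Y,Z} ∋ Y.
size 1: {C}, {N}, {R} …(+1); under {C} Q still reaches {N,R,Y} ∋ Y.
{N,R}: Q⊥Y given {N,R} in G with Q→· removed — back-door holds.

Q→Y: minimal back-door set {N, R}.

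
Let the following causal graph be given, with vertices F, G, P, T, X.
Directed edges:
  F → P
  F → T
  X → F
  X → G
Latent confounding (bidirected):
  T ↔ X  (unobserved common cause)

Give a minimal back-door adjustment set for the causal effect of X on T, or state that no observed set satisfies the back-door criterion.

desc(X)\{X}={F,G,P,T}; candidates ⊆ {—}.
X↔T: latent back-door arc(s) into X.
size 0: {}; under {} X still reaches {T} ∋ T.
X↔T cannot be blocked by any observed set — no back-door set.

X→T: no observed back-door set.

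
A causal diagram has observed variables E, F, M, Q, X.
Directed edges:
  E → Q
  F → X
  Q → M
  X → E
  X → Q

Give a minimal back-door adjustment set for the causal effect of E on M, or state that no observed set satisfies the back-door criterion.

E→M: minimal back-door set {X}.

desc(E)\{E}={M,Q}; candidates ⊆ {F,X}.
size 0: {}; under {} E still reaches {F,M,Q,X} ∋ M.
{X}: E⊥M given {X} in G with E→· removed — back-door holds.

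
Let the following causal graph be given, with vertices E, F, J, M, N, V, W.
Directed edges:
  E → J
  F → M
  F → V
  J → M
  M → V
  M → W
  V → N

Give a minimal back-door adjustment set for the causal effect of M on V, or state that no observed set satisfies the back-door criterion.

M→V: minimal back-door set {F}.

desc(M)\{M}={N,V,W}; candidates ⊆ {E,F,J}.
size 0: {}; under {} M still reaches {E,F,J,N,V} ∋ V.
{F}: M⊥V given {F} in G with M→· removed — back-door holds.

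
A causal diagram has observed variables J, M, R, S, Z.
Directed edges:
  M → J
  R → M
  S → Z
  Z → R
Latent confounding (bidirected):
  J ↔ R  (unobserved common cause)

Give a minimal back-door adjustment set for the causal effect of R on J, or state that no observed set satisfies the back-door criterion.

desc(R)\{R}={J,M}; candidates ⊆ {S,Z}.
R↔J: latent back-door arc(s) into R.
size 0: {}; under {} R still reaches {J,S,Z} ∋ J.
size 1: {S}, {Z}; under {S} R still reaches {J,Z} ∋ J.
size 2: {S,Z}; under {S,Z} R still reaches {J} ∋ J.
R↔J cannot be blocked by any observed set — no back-door set.

R→J: no observed back-door set.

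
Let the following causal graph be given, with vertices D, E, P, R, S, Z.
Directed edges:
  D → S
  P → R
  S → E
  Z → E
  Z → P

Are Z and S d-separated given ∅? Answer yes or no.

Bayes-Ball from Z | ∅ reaches {E,P,R}.
S ∉ reach(Z|∅) ⇒ Z ⊥ S | ∅.

Yes — Z ⊥ S | ∅.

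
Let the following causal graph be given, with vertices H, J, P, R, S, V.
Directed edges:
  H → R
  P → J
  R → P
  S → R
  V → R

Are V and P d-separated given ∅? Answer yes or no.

Bayes-Ball from V | ∅ reaches {J,P,R}.
P ∈ reach(V|∅) ⇒ V ⊥̸ P | ∅.

No — V and P are d-connected given ∅.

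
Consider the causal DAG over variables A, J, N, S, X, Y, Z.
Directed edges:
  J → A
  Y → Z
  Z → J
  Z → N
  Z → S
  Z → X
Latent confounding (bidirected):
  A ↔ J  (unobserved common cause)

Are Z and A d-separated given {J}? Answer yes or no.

No — Z and A are d-connected given {J}.

Bayes-Ball from Z | {J} reaches {A,N,S,X,Y}.
A ∈ reach(Z|{J}) ⇒ Z ⊥̸ A | {J}.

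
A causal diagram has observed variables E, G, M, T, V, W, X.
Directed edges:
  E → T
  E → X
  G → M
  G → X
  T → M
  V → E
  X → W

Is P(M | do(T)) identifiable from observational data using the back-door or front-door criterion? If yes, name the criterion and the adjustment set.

desc(T)\{T}={M}; candidates ⊆ {E,G,V,W,X}.
∅: T⊥M given ∅ in G with T→· removed — back-door holds.
P(M|do(T)) = P(M|T) — no adjustment needed.

P(M|do(T)): backdoor, adjust for ∅.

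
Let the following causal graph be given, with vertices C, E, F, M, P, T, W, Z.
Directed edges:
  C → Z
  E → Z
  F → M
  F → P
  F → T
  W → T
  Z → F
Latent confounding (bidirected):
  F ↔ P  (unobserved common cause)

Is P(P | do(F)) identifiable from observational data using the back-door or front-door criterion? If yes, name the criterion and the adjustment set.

P(P|do(F)): not identifiable (no BD/FD set).

desc(F)\{F}={M,P,T}; candidates ⊆ {C,E,W,Z}.
F↔P: latent back-door arc(s) into F.
size 0: {}; under {} F still reaches {C,E,P,Z} ∋ P.
size 1: {C}, {E}, {W} …(+1); under {C} F still reaches {E,P,Z} ∋ P.
size 2: {C,E}, {C,W}, {C,Z} …(+3); under {C,E} F still reaches {P,Z} ∋ P.
F↔P cannot be blocked by any observed set — no back-door set.
No mediator lies on a directed F→…→P path.
Neither criterion identifies P(P|do(F)) in this graph.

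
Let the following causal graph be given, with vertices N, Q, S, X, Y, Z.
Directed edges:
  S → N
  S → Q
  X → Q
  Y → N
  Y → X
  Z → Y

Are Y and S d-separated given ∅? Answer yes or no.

Bayes-Ball from Y | ∅ reaches {N,Q,X,Z}.
S ∉ reach(Y|∅) ⇒ Y ⊥ S | ∅.

Yes — Y ⊥ S | ∅.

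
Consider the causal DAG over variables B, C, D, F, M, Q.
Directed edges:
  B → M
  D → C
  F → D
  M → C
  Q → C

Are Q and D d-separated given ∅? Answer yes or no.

Yes — Q ⊥ D | ∅.

Bayes-Ball from Q | ∅ reaches {C}.
D ∉ reach(Q|∅) ⇒ Q ⊥ D | ∅.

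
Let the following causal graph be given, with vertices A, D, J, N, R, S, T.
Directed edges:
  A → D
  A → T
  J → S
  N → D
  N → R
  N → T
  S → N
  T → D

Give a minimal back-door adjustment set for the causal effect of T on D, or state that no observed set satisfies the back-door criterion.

T→D: minimal back-door set {A, N}.

desc(T)\{T}={D}; candidates ⊆ {A,J,N,R,S}.
size 0: {}; under {} T still reaches {A,D,J,N,R,S} ∋ D.
size 1: {A}, {J}, {N} …(+2); under {A} T still reaches {D,J,N,R,S} ∋ D.
{A,N}: T⊥D given {A,N} in G with T→· removed — back-door holds.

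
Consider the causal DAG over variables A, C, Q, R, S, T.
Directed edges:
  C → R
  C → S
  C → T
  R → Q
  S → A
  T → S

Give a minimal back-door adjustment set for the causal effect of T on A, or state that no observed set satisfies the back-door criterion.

desc(T)\{T}={A,S}; candidates ⊆ {C,Q,R}.
size 0: {}; under {} T still reaches {A,C,Q,R,S} ∋ A.
{C}: T⊥A given {C} in G with T→· removed — back-door holds.

T→A: minimal back-door set {C}.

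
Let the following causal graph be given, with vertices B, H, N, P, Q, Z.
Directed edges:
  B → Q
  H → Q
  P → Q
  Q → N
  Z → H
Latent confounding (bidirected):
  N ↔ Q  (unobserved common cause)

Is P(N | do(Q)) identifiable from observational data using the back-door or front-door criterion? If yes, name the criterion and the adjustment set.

P(N|do(Q)): not identifiable (no BD/FD set).

desc(Q)\{Q}={N}; candidates ⊆ {B,H,P,Z}.
Q↔N: latent back-door arc(s) into Q.
size 0: {}; under {} Q still reaches {B,H,N,P,Z} ∋ N.
size 1: {B}, {H}, {P} …(+1); under {B} Q still reaches {H,N,P,Z} ∋ N.
size 2: {B,H}, {B,P}, {B,Z} …(+3); under {B,H} Q still reaches {N,P} ∋ N.
Q↔N cannot be blocked by any observed set — no back-door set.
No mediator lies on a directed Q→…→N path.
Neither criterion identifies P(N|do(Q)) in this graph.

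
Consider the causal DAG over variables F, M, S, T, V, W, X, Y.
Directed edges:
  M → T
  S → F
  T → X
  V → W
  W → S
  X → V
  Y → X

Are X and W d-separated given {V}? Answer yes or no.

Bayes-Ball from X | {V} reaches {M,T,Y}.
W ∉ reach(X|{V}) ⇒ X ⊥ W | {V}.

Yes — X ⊥ W | {V}.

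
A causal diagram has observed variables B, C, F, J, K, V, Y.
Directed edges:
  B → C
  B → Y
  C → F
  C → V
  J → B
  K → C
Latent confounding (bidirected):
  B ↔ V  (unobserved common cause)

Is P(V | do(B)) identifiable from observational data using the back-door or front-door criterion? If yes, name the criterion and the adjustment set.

desc(B)\{B}={C,F,V,Y}; candidates ⊆ {J,K}.
B↔V: latent back-door arc(s) into B.
size 0: {}; under {} B still reaches {J,V} ∋ V.
size 1: {J}, {K}; under {J} B still reaches {V} ∋ V.
size 2: {J,K}; under {J,K} B still reaches {V} ∋ V.
B↔V cannot be blocked by any observed set — no back-door set.
{C}: (i) intercepts every directed B→V path; (ii) no back-door B→{C}; (iii) {B} blocks every back-door {C}→V. Front-door holds.
P(V|do(B)) = Σ_{C} P(C|B) Σ_{B'} P(V|C,B')P(B').

P(V|do(B)): frontdoor, adjust for {C}.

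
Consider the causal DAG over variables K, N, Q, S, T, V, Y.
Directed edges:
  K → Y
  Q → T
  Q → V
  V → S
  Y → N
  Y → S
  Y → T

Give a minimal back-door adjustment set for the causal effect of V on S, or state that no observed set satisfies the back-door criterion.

V→S: minimal back-door set ∅.

desc(V)\{V}={S}; candidates ⊆ {K,N,Q,T,Y}.
∅: V⊥S given ∅ in G with V→· removed — back-door holds.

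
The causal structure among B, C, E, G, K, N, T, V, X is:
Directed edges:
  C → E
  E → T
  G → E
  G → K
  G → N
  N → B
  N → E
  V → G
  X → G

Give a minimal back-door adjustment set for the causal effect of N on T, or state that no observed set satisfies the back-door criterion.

desc(N)\{N}={B,E,T}; candidates ⊆ {C,G,K,V,X}.
size 0: {}; under {} N still reaches {E,G,K,T,V,X} ∋ T.
{G}: N⊥T given {G} in G with N→· removed — back-door holds.

N→T: minimal back-door set {G}.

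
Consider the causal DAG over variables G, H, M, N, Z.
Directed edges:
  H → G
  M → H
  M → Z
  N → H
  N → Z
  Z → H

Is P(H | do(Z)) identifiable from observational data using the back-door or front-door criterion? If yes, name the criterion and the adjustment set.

desc(Z)\{Z}={G,H}; candidates ⊆ {M,N}.
size 0: {}; under {} Z still reaches {G,H,M,N} ∋ H.
size 1: {M}, {N}; under {M} Z still reaches {G,H,N} ∋ H.
{M,N}: Z⊥H given {M,N} in G with Z→· removed — back-door holds.
P(H|do(Z)) = Σ_{M,N} P(H|Z,M,N)·P(M,N).

P(H|do(Z)): backdoor, adjust for {M, N}.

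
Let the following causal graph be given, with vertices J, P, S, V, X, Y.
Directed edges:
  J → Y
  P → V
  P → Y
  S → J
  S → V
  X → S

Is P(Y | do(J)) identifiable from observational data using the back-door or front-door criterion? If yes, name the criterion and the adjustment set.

desc(J)\{J}={Y}; candidates ⊆ {P,S,V,X}.
∅: J⊥Y given ∅ in G with J→· removed — back-door holds.
P(Y|do(J)) = P(Y|J) — no adjustment needed.

P(Y|do(J)): backdoor, adjust for ∅.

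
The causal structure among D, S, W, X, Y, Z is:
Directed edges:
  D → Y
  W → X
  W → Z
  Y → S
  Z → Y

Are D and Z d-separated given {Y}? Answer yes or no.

Bayes-Ball from D | {Y} reaches {W,X,Z}.
Z ∈ reach(D|{Y}) ⇒ D ⊥̸ Z | {Y}.

No — D and Z are d-connected given {Y}.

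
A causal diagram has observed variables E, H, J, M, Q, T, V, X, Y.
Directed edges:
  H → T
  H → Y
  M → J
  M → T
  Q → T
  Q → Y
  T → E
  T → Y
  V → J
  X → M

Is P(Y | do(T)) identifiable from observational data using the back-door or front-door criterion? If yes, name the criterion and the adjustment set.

P(Y|do(T)): backdoor, adjust for {H, Q}.

desc(T)\{T}={E,Y}; candidates ⊆ {H,J,M,Q,V,X}.
size 0: {}; under {} T still reaches {H,J,M,Q,X,Y} ∋ Y.
size 1: {H}, {J}, {M} …(+3); under {H} T still reaches {J,M,Q,X,Y} ∋ Y.
{H,Q}: T⊥Y given {H,Q} in G with T→· removed — back-door holds.
P(Y|do(T)) = Σ_{H,Q} P(Y|T,H,Q)·P(H,Q).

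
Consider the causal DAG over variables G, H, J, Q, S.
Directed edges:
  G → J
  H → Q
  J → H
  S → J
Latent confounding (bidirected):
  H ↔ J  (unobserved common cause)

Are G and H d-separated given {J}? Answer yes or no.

Bayes-Ball from G | {J} reaches {H,Q,S}.
H ∈ reach(G|{J}) ⇒ G ⊥̸ H | {J}.

No — G and H are d-connected given {J}.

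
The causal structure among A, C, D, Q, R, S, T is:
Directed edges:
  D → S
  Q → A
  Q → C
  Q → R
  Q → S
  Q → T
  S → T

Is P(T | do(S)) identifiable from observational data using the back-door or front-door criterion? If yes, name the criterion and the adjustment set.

desc(S)\{S}={T}; candidates ⊆ {A,C,D,Q,R}.
size 0: {}; under {} S still reaches {A,C,D,Q,R,T} ∋ T.
{Q}: S⊥T given {Q} in G with S→· removed — back-door holds.
P(T|do(S)) = Σ_{Q} P(T|S,Q)·P(Q).

P(T|do(S)): backdoor, adjust for {Q}.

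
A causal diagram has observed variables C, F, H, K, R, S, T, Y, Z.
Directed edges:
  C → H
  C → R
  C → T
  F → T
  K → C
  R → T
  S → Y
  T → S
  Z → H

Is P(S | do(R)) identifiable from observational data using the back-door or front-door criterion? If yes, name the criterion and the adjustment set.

P(S|do(R)): backdoor, adjust for {C}.

desc(R)\{R}={S,T,Y}; candidates ⊆ {C,F,H,K,Z}.
size 0: {}; under {} R still reaches {C,H,K,S,T,Y} ∋ S.
{C}: R⊥S given {C} in G with R→· removed — back-door holds.
P(S|do(R)) = Σ_{C} P(S|R,C)·P(C).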